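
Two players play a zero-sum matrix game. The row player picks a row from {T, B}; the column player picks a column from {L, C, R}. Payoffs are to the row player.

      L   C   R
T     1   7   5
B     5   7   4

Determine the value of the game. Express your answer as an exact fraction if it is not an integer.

21/5

Row minima: T → 1, B → 4; maximin = 4.
Column maxima: L → 5, C → 7, R → 5; minimax = 5.
4 ≠ 5, so there is no saddle point; optimal play is mixed.
C is strictly dominated by L (it gives the row player strictly more in every row), so the column player never plays it.
On the remaining 2×2 (T, B vs L, R):
Let the row player play T with probability p. Expected payoff against L: 1p + 5(1−p) = −4p + 5; against R: 5p + 4(1−p) = p + 4.
Setting these equal: −4p + 5 = p + 4 ⇒ −5p = -1 ⇒ p = 1/5, and the value is (-4)·(1/5) + 5 = 21/5.
For the column player: with q = P(L), equating T's and B's payoffs gives −4q + 5 = q + 4 ⇒ q = 1/5.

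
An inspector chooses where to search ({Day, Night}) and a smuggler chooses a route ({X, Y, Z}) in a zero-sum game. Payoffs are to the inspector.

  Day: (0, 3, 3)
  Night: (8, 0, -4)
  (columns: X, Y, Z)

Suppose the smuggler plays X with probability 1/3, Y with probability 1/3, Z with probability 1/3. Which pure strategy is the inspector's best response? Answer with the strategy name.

Expected payoff of Day: (1/3)·0 + (1/3)·3 + (1/3)·3 = 2.
Expected payoff of Night: (1/3)·8 + (1/3)·0 + (1/3)·(-4) = 4/3.
The largest is 2, so the inspector's best response is Day.

Day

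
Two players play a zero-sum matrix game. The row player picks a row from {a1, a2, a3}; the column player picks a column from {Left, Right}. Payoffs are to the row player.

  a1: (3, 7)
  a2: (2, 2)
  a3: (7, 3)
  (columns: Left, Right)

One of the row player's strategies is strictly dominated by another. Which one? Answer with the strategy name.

a2

a1 gives a strictly higher payoff than a2 against every column: 3 > 2, 7 > 2.
So a2 is strictly dominated and the row player never plays it.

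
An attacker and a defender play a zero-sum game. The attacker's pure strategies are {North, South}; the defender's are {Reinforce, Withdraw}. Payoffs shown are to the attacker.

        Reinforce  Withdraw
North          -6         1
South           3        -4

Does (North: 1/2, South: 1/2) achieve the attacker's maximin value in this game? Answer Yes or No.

Against Reinforce this mix gives (1/2)·(-6) + (1/2)·3 = -3/2.
Against Withdraw this mix gives (1/2)·1 + (1/2)·(-4) = -3/2.
All of the defender's active replies (Reinforce, Withdraw) yield -3/2, and no column does worse for the attacker. The mix makes the defender indifferent and guarantees -3/2, so it is optimal.

Yes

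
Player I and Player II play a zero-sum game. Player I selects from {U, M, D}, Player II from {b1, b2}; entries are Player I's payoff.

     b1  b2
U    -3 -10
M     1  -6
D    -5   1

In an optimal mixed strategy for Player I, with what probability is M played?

Row minima: U → -10, M → -6, D → -5; maximin = -5.
Column maxima: b1 → 1, b2 → 1; minimax = 1.
-5 ≠ 1, so there is no saddle point; optimal play is mixed.
U is strictly dominated by M, so Player I never plays it.
On the remaining 2×2 (M, D vs b1, b2):
Let Player I play M with probability p. Expected payoff against b1: 1p + (-5)(1−p) = 6p − 5; against b2: (-6)p + 1(1−p) = −7p + 1.
Setting these equal: 6p − 5 = −7p + 1 ⇒ 13p = 6 ⇒ p = 6/13, and the value is (6)·(6/13) − 5 = -29/13.
For Player II: with q = P(b1), equating M's and D's payoffs gives 7q − 6 = −6q + 1 ⇒ q = 7/13.

6/13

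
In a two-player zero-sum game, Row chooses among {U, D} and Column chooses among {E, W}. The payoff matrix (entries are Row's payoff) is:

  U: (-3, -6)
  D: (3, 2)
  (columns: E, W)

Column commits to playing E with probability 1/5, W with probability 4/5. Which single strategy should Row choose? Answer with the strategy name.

D

Expected payoff of U: (1/5)·(-3) + (4/5)·(-6) = -27/5.
Expected payoff of D: (1/5)·3 + (4/5)·2 = 11/5.
The largest is 11/5, so Row's best response is D.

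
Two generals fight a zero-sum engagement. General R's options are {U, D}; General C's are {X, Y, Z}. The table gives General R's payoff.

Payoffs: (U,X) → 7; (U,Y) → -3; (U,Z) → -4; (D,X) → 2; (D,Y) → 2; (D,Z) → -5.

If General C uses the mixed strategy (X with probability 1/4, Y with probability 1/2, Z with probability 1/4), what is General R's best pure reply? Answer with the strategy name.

D

Expected payoff of U: (1/4)·7 + (1/2)·(-3) + (1/4)·(-4) = -3/4.
Expected payoff of D: (1/4)·2 + (1/2)·2 + (1/4)·(-5) = 1/4.
The largest is 1/4, so General R's best response is D.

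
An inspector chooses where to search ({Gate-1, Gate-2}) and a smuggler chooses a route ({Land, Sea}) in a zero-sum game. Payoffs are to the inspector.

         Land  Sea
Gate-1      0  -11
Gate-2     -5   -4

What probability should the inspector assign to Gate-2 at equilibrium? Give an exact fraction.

11/12

Row minima: Gate-1 → -11, Gate-2 → -5; maximin = -5.
Column maxima: Land → 0, Sea → -4; minimax = -4.
-5 ≠ -4, so there is no saddle point; optimal play is mixed.
Let the inspector play Gate-1 with probability p. Expected payoff against Land: 0p + (-5)(1−p) = 5p − 5; against Sea: (-11)p + (-4)(1−p) = −7p − 4.
Setting these equal: 5p − 5 = −7p − 4 ⇒ 12p = 1 ⇒ p = 1/12, and the value is (5)·(1/12) − 5 = -55/12.
For the smuggler: with q = P(Land), equating Gate-1's and Gate-2's payoffs gives 11q − 11 = −q − 4 ⇒ q = 7/12.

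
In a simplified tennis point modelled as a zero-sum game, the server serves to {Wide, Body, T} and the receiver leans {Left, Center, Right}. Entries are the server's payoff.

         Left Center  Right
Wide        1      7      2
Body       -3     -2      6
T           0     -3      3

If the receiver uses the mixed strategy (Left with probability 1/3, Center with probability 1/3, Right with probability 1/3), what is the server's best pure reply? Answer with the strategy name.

Wide

Expected payoff of Wide: (1/3)·1 + (1/3)·7 + (1/3)·2 = 10/3.
Expected payoff of Body: (1/3)·(-3) + (1/3)·(-2) + (1/3)·6 = 1/3.
Expected payoff of T: (1/3)·0 + (1/3)·(-3) + (1/3)·3 = 0.
The largest is 10/3, so the server's best response is Wide.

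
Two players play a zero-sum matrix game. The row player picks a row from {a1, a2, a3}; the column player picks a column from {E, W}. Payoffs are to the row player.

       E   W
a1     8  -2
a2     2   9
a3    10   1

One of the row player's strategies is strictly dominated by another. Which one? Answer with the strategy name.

a3 gives a strictly higher payoff than a1 against every column: 10 > 8, 1 > -2.
So a1 is strictly dominated and the row player never plays it.

a1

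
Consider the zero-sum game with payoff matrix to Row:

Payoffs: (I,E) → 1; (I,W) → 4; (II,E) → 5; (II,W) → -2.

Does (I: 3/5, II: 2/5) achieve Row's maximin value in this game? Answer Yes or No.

Against E this mix gives (3/5)·1 + (2/5)·5 = 13/5.
Against W this mix gives (3/5)·4 + (2/5)·(-2) = 8/5.
Column will play W, holding Row to 8/5. Shifting weight toward the row that does better against W would raise this floor (the equalizing mix achieves 11/5 against both W and E), so the proposed strategy is not optimal.

No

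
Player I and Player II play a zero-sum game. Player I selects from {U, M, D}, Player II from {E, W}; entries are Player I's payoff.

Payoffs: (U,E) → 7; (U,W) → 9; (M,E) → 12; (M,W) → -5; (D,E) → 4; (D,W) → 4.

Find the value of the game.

143/19

Row minima: U → 7, M → -5, D → 4; maximin = 7.
Column maxima: E → 12, W → 9; minimax = 9.
7 ≠ 9, so there is no saddle point; optimal play is mixed.
D is strictly dominated by U, so Player I never plays it.
On the remaining 2×2 (U, M vs E, W):
Let Player I play U with probability p. Expected payoff against E: 7p + 12(1−p) = −5p + 12; against W: 9p + (-5)(1−p) = 14p − 5.
Setting these equal: −5p + 12 = 14p − 5 ⇒ −19p = -17 ⇒ p = 17/19, and the value is (-5)·(17/19) + 12 = 143/19.
For Player II: with q = P(E), equating U's and M's payoffs gives −2q + 9 = 17q − 5 ⇒ q = 14/19.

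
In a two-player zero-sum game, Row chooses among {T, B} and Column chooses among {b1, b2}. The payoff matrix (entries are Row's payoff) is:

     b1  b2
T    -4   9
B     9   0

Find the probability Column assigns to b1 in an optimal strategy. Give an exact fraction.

Row minima: T → -4, B → 0; maximin = 0.
Column maxima: b1 → 9, b2 → 9; minimax = 9.
0 ≠ 9, so there is no saddle point; optimal play is mixed.
Let Row play T with probability p. Expected payoff against b1: (-4)p + 9(1−p) = −13p + 9; against b2: 9p + 0(1−p) = 9p.
Setting these equal: −13p + 9 = 9p ⇒ −22p = -9 ⇒ p = 9/22, and the value is (-13)·(9/22) + 9 = 81/22.
For Column: with q = P(b1), equating T's and B's payoffs gives −13q + 9 = 9q ⇒ q = 9/22.

9/22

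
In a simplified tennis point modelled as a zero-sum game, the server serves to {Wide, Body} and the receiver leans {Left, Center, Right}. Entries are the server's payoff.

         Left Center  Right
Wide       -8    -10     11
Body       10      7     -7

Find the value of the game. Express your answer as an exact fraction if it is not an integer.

1/5

Row minima: Wide → -10, Body → -7; maximin = -7.
Column maxima: Left → 10, Center → 7, Right → 11; minimax = 7.
-7 ≠ 7, so there is no saddle point; optimal play is mixed.
Left is strictly dominated by Center (it gives the server strictly more in every row), so the receiver never plays it.
On the remaining 2×2 (Wide, Body vs Center, Right):
Let the server play Wide with probability p. Expected payoff against Center: (-10)p + 7(1−p) = −17p + 7; against Right: 11p + (-7)(1−p) = 18p − 7.
Setting these equal: −17p + 7 = 18p − 7 ⇒ −35p = -14 ⇒ p = 2/5, and the value is (-17)·(2/5) + 7 = 1/5.
For the receiver: with q = P(Center), equating Wide's and Body's payoffs gives −21q + 11 = 14q − 7 ⇒ q = 18/35.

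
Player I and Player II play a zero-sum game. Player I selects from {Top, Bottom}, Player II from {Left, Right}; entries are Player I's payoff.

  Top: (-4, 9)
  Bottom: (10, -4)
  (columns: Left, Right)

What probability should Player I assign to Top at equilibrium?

14/27

Row minima: Top → -4, Bottom → -4; maximin = -4.
Column maxima: Left → 10, Right → 9; minimax = 9.
-4 ≠ 9, so there is no saddle point; optimal play is mixed.
Let Player I play Top with probability p. Expected payoff against Left: (-4)p + 10(1−p) = −14p + 10; against Right: 9p + (-4)(1−p) = 13p − 4.
Setting these equal: −14p + 10 = 13p − 4 ⇒ −27p = -14 ⇒ p = 14/27, and the value is (-14)·(14/27) + 10 = 74/27.
For Player II: with q = P(Left), equating Top's and Bottom's payoffs gives −13q + 9 = 14q − 4 ⇒ q = 13/27.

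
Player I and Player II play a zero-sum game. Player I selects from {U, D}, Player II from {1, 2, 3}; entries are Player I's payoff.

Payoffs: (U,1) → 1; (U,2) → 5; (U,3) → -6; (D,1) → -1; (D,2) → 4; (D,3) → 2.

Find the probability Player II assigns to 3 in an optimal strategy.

1/5

Row minima: U → -6, D → -1; maximin = -1.
Column maxima: 1 → 1, 2 → 5, 3 → 2; minimax = 1.
-1 ≠ 1, so there is no saddle point; optimal play is mixed.
2 is strictly dominated by 1 (it gives Player I strictly more in every row), so Player II never plays it.
On the remaining 2×2 (U, D vs 1, 3):
Let Player I play U with probability p. Expected payoff against 1: 1p + (-1)(1−p) = 2p − 1; against 3: (-6)p + 2(1−p) = −8p + 2.
Setting these equal: 2p − 1 = −8p + 2 ⇒ 10p = 3 ⇒ p = 3/10, and the value is (2)·(3/10) − 1 = -2/5.
For Player II: with q = P(1), equating U's and D's payoffs gives 7q − 6 = −3q + 2 ⇒ q = 4/5.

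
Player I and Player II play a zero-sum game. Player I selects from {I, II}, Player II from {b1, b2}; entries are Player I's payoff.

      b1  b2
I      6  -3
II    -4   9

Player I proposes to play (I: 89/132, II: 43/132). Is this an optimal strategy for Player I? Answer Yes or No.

Against b1 this mix gives (89/132)·6 + (43/132)·(-4) = 181/66.
Against b2 this mix gives (89/132)·(-3) + (43/132)·9 = 10/11.
Player II will play b2, holding Player I to 10/11. Shifting weight toward the row that does better against b2 would raise this floor (the equalizing mix achieves 21/11 against both b2 and b1), so the proposed strategy is not optimal.

No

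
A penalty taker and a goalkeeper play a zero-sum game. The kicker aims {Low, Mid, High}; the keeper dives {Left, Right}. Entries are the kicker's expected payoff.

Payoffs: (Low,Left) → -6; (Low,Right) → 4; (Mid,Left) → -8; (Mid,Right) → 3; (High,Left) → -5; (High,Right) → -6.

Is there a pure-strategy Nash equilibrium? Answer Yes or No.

Row minima: Low → -6, Mid → -8, High → -6; maximin = -6.
Column maxima: Left → -5, Right → 4; minimax = -5.
-6 ≠ -5, so no pure-strategy equilibrium exists.

No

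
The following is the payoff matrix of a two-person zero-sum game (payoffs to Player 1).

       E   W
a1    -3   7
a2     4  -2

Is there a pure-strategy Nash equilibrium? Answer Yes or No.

No

Row minima: a1 → -3, a2 → -2; maximin = -2.
Column maxima: E → 4, W → 7; minimax = 4.
-2 ≠ 4, so no pure-strategy equilibrium exists.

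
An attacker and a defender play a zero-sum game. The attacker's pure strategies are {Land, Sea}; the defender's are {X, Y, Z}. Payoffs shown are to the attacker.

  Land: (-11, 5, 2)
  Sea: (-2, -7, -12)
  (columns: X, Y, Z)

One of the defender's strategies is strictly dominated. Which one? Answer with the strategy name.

Y

Z holds the attacker's payoff strictly below Y in every row: 2 < 5, -12 < -7.
So Y is strictly dominated for the defender.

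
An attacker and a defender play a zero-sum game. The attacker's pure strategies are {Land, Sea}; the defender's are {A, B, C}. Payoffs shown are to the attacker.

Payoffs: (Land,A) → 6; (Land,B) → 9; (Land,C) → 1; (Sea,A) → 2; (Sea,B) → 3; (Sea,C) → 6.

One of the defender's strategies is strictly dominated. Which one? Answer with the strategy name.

B

A holds the attacker's payoff strictly below B in every row: 6 < 9, 2 < 3.
So B is strictly dominated for the defender.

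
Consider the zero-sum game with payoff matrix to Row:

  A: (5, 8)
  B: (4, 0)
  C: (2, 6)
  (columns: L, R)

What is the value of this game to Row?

Row minima: A → 5, B → 0, C → 2; maximin = 5.
Column maxima: L → 5, R → 8; minimax = 5.
Since maximin = minimax = 5, there is a saddle point and the value is 5.

5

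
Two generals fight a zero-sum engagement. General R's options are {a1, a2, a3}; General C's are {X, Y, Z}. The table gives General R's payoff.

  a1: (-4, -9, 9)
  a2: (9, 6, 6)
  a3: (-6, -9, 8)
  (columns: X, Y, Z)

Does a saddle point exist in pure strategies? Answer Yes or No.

Row minima: a1 → -9, a2 → 6, a3 → -9; maximin = 6.
Column maxima: X → 9, Y → 6, Z → 9; minimax = 6.
maximin = minimax = 6, so a saddle point exists.

Yes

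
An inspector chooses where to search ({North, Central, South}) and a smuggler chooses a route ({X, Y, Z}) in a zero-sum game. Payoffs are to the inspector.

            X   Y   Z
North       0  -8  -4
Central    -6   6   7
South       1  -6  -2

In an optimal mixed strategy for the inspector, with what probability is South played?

12/19

Row minima: North → -8, Central → -6, South → -6; maximin = -6.
Column maxima: X → 1, Y → 6, Z → 7; minimax = 1.
-6 ≠ 1, so there is no saddle point; optimal play is mixed.
North is strictly dominated by South, so the inspector never plays it.
Z is strictly dominated by Y (it gives the inspector strictly more in every row), so the smuggler never plays it.
On the remaining 2×2 (Central, South vs X, Y):
Let the inspector play Central with probability p. Expected payoff against X: (-6)p + 1(1−p) = −7p + 1; against Y: 6p + (-6)(1−p) = 12p − 6.
Setting these equal: −7p + 1 = 12p − 6 ⇒ −19p = -7 ⇒ p = 7/19, and the value is (-7)·(7/19) + 1 = -30/19.
For the smuggler: with q = P(X), equating Central's and South's payoffs gives −12q + 6 = 7q − 6 ⇒ q = 12/19.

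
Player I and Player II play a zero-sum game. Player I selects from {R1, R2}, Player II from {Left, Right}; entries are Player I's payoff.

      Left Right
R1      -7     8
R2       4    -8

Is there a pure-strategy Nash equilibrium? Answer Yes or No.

No

Row minima: R1 → -7, R2 → -8; maximin = -7.
Column maxima: Left → 4, Right → 8; minimax = 4.
-7 ≠ 4, so no pure-strategy equilibrium exists.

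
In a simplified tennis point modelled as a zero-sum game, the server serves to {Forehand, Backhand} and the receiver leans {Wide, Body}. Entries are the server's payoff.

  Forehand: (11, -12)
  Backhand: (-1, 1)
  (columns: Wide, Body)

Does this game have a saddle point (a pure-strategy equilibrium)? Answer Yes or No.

No

Row minima: Forehand → -12, Backhand → -1; maximin = -1.
Column maxima: Wide → 11, Body → 1; minimax = 1.
-1 ≠ 1, so no pure-strategy equilibrium exists.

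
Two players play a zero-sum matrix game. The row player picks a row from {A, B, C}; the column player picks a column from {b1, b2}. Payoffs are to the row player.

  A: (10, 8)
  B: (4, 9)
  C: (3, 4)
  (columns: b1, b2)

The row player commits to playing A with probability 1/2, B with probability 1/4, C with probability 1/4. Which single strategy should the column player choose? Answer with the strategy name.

If the column player plays b1, the row player's expected payoff is (1/2)·10 + (1/4)·4 + (1/4)·3 = 27/4.
If the column player plays b2, the row player's expected payoff is (1/2)·8 + (1/4)·9 + (1/4)·4 = 29/4.
The column player minimizes the row player's payoff; the smallest is 27/4, so the best response is b1.

b1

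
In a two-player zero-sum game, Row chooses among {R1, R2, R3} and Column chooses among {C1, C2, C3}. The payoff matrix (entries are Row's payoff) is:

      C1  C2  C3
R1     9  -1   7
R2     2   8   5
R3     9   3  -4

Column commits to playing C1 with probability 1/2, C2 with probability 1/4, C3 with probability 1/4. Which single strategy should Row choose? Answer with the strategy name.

R1

Expected payoff of R1: (1/2)·9 + (1/4)·(-1) + (1/4)·7 = 6.
Expected payoff of R2: (1/2)·2 + (1/4)·8 + (1/4)·5 = 17/4.
Expected payoff of R3: (1/2)·9 + (1/4)·3 + (1/4)·(-4) = 17/4.
The largest is 6, so Row's best response is R1.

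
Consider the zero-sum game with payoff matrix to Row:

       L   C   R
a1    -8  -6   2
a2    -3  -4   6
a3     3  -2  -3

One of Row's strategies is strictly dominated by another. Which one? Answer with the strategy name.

a2 gives a strictly higher payoff than a1 against every column: -3 > -8, -4 > -6, 6 > 2.
So a1 is strictly dominated and Row never plays it.

a1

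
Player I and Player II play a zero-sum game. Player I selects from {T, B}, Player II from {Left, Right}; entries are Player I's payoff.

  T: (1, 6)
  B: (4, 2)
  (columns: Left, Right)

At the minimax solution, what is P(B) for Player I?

5/7

Row minima: T → 1, B → 2; maximin = 2.
Column maxima: Left → 4, Right → 6; minimax = 4.
2 ≠ 4, so there is no saddle point; optimal play is mixed.
Let Player I play T with probability p. Expected payoff against Left: 1p + 4(1−p) = −3p + 4; against Right: 6p + 2(1−p) = 4p + 2.
Setting these equal: −3p + 4 = 4p + 2 ⇒ −7p = -2 ⇒ p = 2/7, and the value is (-3)·(2/7) + 4 = 22/7.
For Player II: with q = P(Left), equating T's and B's payoffs gives −5q + 6 = 2q + 2 ⇒ q = 4/7.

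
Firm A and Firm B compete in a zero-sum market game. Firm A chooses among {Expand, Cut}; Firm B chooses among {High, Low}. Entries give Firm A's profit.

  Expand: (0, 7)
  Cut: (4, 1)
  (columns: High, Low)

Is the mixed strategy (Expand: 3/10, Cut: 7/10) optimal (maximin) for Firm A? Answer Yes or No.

Against High this mix gives (3/10)·0 + (7/10)·4 = 14/5.
Against Low this mix gives (3/10)·7 + (7/10)·1 = 14/5.
All of Firm B's active replies (High, Low) yield 14/5, and no column does worse for Firm A. The mix makes Firm B indifferent and guarantees 14/5, so it is optimal.

Yes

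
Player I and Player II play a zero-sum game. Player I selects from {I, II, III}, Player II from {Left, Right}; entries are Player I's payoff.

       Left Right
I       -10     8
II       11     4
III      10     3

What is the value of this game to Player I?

Row minima: I → -10, II → 4, III → 3; maximin = 4.
Column maxima: Left → 11, Right → 8; minimax = 8.
4 ≠ 8, so there is no saddle point; optimal play is mixed.
III is strictly dominated by II, so Player I never plays it.
On the remaining 2×2 (I, II vs Left, Right):
Let Player I play I with probability p. Expected payoff against Left: (-10)p + 11(1−p) = −21p + 11; against Right: 8p + 4(1−p) = 4p + 4.
Setting these equal: −21p + 11 = 4p + 4 ⇒ −25p = -7 ⇒ p = 7/25, and the value is (-21)·(7/25) + 11 = 128/25.
For Player II: with q = P(Left), equating I's and II's payoffs gives −18q + 8 = 7q + 4 ⇒ q = 4/25.

128/25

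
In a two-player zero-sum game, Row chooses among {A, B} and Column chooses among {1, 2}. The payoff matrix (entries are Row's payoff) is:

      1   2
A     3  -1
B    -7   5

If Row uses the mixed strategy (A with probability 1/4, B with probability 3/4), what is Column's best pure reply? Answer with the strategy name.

If Column plays 1, Row's expected payoff is (1/4)·3 + (3/4)·(-7) = -9/2.
If Column plays 2, Row's expected payoff is (1/4)·(-1) + (3/4)·5 = 7/2.
Column minimizes Row's payoff; the smallest is -9/2, so the best response is 1.

1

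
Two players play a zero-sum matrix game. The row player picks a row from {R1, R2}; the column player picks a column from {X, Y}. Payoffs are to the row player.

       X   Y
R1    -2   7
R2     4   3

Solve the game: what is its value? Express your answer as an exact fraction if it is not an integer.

Row minima: R1 → -2, R2 → 3; maximin = 3.
Column maxima: X → 4, Y → 7; minimax = 4.
3 ≠ 4, so there is no saddle point; optimal play is mixed.
Let the row player play R1 with probability p. Expected payoff against X: (-2)p + 4(1−p) = −6p + 4; against Y: 7p + 3(1−p) = 4p + 3.
Setting these equal: −6p + 4 = 4p + 3 ⇒ −10p = -1 ⇒ p = 1/10, and the value is (-6)·(1/10) + 4 = 17/5.
For the column player: with q = P(X), equating R1's and R2's payoffs gives −9q + 7 = q + 3 ⇒ q = 2/5.

17/5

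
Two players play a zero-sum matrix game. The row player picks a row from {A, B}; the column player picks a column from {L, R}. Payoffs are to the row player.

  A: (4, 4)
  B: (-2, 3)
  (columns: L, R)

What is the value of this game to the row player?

Row minima: A → 4, B → -2; maximin = 4.
Column maxima: L → 4, R → 4; minimax = 4.
Since maximin = minimax = 4, there is a saddle point and the value is 4.

4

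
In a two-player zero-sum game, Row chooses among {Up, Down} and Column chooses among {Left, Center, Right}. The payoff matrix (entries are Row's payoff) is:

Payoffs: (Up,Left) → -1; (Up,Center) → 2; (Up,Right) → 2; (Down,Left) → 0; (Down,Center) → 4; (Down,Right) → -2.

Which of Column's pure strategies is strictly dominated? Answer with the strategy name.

Left holds Row's payoff strictly below Center in every row: -1 < 2, 0 < 4.
So Center is strictly dominated for Column.

Center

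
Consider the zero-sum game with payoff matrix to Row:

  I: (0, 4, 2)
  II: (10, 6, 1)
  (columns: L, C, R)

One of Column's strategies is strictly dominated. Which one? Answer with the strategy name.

R holds Row's payoff strictly below C in every row: 2 < 4, 1 < 6.
So C is strictly dominated for Column.

C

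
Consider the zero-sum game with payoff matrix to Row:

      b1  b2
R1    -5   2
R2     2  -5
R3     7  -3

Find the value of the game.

Row minima: R1 → -5, R2 → -5, R3 → -3; maximin = -3.
Column maxima: b1 → 7, b2 → 2; minimax = 2.
-3 ≠ 2, so there is no saddle point; optimal play is mixed.
R2 is strictly dominated by R3, so Row never plays it.
On the remaining 2×2 (R1, R3 vs b1, b2):
Let Row play R1 with probability p. Expected payoff against b1: (-5)p + 7(1−p) = −12p + 7; against b2: 2p + (-3)(1−p) = 5p − 3.
Setting these equal: −12p + 7 = 5p − 3 ⇒ −17p = -10 ⇒ p = 10/17, and the value is (-12)·(10/17) + 7 = -1/17.
For Column: with q = P(b1), equating R1's and R3's payoffs gives −7q + 2 = 10q − 3 ⇒ q = 5/17.

-1/17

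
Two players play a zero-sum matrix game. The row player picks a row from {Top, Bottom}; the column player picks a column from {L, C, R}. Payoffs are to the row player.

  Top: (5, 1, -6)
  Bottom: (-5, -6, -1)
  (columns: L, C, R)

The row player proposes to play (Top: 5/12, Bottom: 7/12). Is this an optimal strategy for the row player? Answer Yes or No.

Yes

Against L this mix gives (5/12)·5 + (7/12)·(-5) = -5/6.
Against C this mix gives (5/12)·1 + (7/12)·(-6) = -37/12.
Against R this mix gives (5/12)·(-6) + (7/12)·(-1) = -37/12.
All of the column player's active replies (C, R) yield -37/12, and no column does worse for the row player. The mix makes the column player indifferent and guarantees -37/12, so it is optimal.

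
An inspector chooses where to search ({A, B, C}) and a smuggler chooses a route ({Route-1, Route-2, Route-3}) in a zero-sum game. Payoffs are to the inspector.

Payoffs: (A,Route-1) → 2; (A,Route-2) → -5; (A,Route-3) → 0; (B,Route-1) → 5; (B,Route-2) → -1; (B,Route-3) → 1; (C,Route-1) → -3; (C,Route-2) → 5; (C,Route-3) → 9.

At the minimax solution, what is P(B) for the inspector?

4/7

Row minima: A → -5, B → -1, C → -3; maximin = -1.
Column maxima: Route-1 → 5, Route-2 → 5, Route-3 → 9; minimax = 5.
-1 ≠ 5, so there is no saddle point; optimal play is mixed.
A is strictly dominated by B, so the inspector never plays it.
Route-3 is strictly dominated by Route-2 (it gives the inspector strictly more in every row), so the smuggler never plays it.
On the remaining 2×2 (B, C vs Route-1, Route-2):
Let the inspector play B with probability p. Expected payoff against Route-1: 5p + (-3)(1−p) = 8p − 3; against Route-2: (-1)p + 5(1−p) = −6p + 5.
Setting these equal: 8p − 3 = −6p + 5 ⇒ 14p = 8 ⇒ p = 4/7, and the value is (8)·(4/7) − 3 = 11/7.
For the smuggler: with q = P(Route-1), equating B's and C's payoffs gives 6q − 1 = −8q + 5 ⇒ q = 3/7.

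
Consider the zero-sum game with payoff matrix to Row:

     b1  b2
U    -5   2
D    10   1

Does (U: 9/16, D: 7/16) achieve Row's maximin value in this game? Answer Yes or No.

Against b1 this mix gives (9/16)·(-5) + (7/16)·10 = 25/16.
Against b2 this mix gives (9/16)·2 + (7/16)·1 = 25/16.
All of Column's active replies (b1, b2) yield 25/16, and no column does worse for Row. The mix makes Column indifferent and guarantees 25/16, so it is optimal.

Yes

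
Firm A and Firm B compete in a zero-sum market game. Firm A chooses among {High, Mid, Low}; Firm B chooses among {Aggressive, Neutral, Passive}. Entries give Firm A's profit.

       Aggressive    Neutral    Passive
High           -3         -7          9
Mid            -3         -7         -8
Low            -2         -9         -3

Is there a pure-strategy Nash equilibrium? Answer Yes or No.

Yes

Row minima: High → -7, Mid → -8, Low → -9; maximin = -7.
Column maxima: Aggressive → -2, Neutral → -7, Passive → 9; minimax = -7.
maximin = minimax = -7, so a saddle point exists.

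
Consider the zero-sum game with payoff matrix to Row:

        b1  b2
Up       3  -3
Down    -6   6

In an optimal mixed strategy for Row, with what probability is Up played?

Row minima: Up → -3, Down → -6; maximin = -3.
Column maxima: b1 → 3, b2 → 6; minimax = 3.
-3 ≠ 3, so there is no saddle point; optimal play is mixed.
Let Row play Up with probability p. Expected payoff against b1: 3p + (-6)(1−p) = 9p − 6; against b2: (-3)p + 6(1−p) = −9p + 6.
Setting these equal: 9p − 6 = −9p + 6 ⇒ 18p = 12 ⇒ p = 2/3, and the value is (9)·(2/3) − 6 = 0.
For Column: with q = P(b1), equating Up's and Down's payoffs gives 6q − 3 = −12q + 6 ⇒ q = 1/2.

2/3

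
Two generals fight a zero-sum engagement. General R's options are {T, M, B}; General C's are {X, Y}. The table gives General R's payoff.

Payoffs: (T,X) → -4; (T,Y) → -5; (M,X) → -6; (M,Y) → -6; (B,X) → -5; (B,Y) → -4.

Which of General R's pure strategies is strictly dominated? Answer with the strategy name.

T gives a strictly higher payoff than M against every column: -4 > -6, -5 > -6.
So M is strictly dominated and General R never plays it.

M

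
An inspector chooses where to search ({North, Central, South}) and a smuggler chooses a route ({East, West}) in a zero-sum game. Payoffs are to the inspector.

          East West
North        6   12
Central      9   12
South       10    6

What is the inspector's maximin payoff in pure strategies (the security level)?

Row minima: North → 6, Central → 9, South → 6.
The best of these is 9.

9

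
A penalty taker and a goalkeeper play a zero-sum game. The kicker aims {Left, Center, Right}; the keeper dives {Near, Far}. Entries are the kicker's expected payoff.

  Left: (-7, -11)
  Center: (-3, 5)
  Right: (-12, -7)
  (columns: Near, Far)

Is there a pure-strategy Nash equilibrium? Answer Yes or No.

Yes

Row minima: Left → -11, Center → -3, Right → -12; maximin = -3.
Column maxima: Near → -3, Far → 5; minimax = -3.
maximin = minimax = -3, so a saddle point exists.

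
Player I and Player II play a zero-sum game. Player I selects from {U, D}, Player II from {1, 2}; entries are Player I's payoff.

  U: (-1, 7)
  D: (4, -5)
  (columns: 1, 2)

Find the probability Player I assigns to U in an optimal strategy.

Row minima: U → -1, D → -5; maximin = -1.
Column maxima: 1 → 4, 2 → 7; minimax = 4.
-1 ≠ 4, so there is no saddle point; optimal play is mixed.
Let Player I play U with probability p. Expected payoff against 1: (-1)p + 4(1−p) = −5p + 4; against 2: 7p + (-5)(1−p) = 12p − 5.
Setting these equal: −5p + 4 = 12p − 5 ⇒ −17p = -9 ⇒ p = 9/17, and the value is (-5)·(9/17) + 4 = 23/17.
For Player II: with q = P(1), equating U's and D's payoffs gives −8q + 7 = 9q − 5 ⇒ q = 12/17.

9/17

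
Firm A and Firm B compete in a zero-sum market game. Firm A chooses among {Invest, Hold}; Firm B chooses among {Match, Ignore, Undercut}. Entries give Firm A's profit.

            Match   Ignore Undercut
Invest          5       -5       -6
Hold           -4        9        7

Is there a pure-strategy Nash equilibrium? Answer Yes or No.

No

Row minima: Invest → -6, Hold → -4; maximin = -4.
Column maxima: Match → 5, Ignore → 9, Undercut → 7; minimax = 5.
-4 ≠ 5, so no pure-strategy equilibrium exists.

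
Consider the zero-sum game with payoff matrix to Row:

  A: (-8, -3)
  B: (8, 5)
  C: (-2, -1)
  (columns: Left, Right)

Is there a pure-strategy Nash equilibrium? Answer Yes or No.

Yes

Row minima: A → -8, B → 5, C → -2; maximin = 5.
Column maxima: Left → 8, Right → 5; minimax = 5.
maximin = minimax = 5, so a saddle point exists.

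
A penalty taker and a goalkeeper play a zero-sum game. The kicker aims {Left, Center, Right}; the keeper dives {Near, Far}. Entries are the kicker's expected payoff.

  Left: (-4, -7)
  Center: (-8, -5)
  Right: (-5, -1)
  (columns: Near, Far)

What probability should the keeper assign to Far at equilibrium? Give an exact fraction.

1/7

Row minima: Left → -7, Center → -8, Right → -5; maximin = -5.
Column maxima: Near → -4, Far → -1; minimax = -4.
-5 ≠ -4, so there is no saddle point; optimal play is mixed.
Center is strictly dominated by Right, so the kicker never plays it.
On the remaining 2×2 (Left, Right vs Near, Far):
Let the kicker play Left with probability p. Expected payoff against Near: (-4)p + (-5)(1−p) = p − 5; against Far: (-7)p + (-1)(1−p) = −6p − 1.
Setting these equal: p − 5 = −6p − 1 ⇒ 7p = 4 ⇒ p = 4/7, and the value is (1)·(4/7) − 5 = -31/7.
For the keeper: with q = P(Near), equating Left's and Right's payoffs gives 3q − 7 = −4q − 1 ⇒ q = 6/7.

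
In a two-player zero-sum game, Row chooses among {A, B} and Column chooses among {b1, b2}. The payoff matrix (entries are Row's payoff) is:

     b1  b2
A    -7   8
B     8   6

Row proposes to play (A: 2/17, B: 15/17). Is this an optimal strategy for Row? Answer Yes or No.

Against b1 this mix gives (2/17)·(-7) + (15/17)·8 = 106/17.
Against b2 this mix gives (2/17)·8 + (15/17)·6 = 106/17.
All of Column's active replies (b1, b2) yield 106/17, and no column does worse for Row. The mix makes Column indifferent and guarantees 106/17, so it is optimal.

Yes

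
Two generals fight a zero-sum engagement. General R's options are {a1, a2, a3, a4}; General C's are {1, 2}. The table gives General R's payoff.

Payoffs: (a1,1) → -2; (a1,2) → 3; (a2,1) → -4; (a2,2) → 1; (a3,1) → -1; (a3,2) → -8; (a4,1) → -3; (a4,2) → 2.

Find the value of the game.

-19/12

Row minima: a1 → -2, a2 → -4, a3 → -8, a4 → -3; maximin = -2.
Column maxima: 1 → -1, 2 → 3; minimax = -1.
-2 ≠ -1, so there is no saddle point; optimal play is mixed.
a2 is strictly dominated by a1, so General R never plays it.
a4 is strictly dominated by a1, so General R never plays it.
On the remaining 2×2 (a1, a3 vs 1, 2):
Let General R play a1 with probability p. Expected payoff against 1: (-2)p + (-1)(1−p) = −p − 1; against 2: 3p + (-8)(1−p) = 11p − 8.
Setting these equal: −p − 1 = 11p − 8 ⇒ −12p = -7 ⇒ p = 7/12, and the value is (-1)·(7/12) − 1 = -19/12.
For General C: with q = P(1), equating a1's and a3's payoffs gives −5q + 3 = 7q − 8 ⇒ q = 11/12.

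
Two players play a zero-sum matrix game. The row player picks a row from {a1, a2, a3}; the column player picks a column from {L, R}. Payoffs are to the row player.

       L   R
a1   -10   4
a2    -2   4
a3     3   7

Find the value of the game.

Row minima: a1 → -10, a2 → -2, a3 → 3; maximin = 3.
Column maxima: L → 3, R → 7; minimax = 3.
Since maximin = minimax = 3, there is a saddle point and the value is 3.

3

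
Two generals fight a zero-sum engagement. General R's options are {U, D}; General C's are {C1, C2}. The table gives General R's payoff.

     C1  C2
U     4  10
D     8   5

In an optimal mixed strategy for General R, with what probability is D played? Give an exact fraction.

Row minima: U → 4, D → 5; maximin = 5.
Column maxima: C1 → 8, C2 → 10; minimax = 8.
5 ≠ 8, so there is no saddle point; optimal play is mixed.
Let General R play U with probability p. Expected payoff against C1: 4p + 8(1−p) = −4p + 8; against C2: 10p + 5(1−p) = 5p + 5.
Setting these equal: −4p + 8 = 5p + 5 ⇒ −9p = -3 ⇒ p = 1/3, and the value is (-4)·(1/3) + 8 = 20/3.
For General C: with q = P(C1), equating U's and D's payoffs gives −6q + 10 = 3q + 5 ⇒ q = 5/9.

2/3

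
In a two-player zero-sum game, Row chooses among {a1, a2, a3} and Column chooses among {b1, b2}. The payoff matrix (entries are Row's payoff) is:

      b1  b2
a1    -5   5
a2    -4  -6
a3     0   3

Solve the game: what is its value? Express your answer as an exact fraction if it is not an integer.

0

Row minima: a1 → -5, a2 → -6, a3 → 0; maximin = 0.
Column maxima: b1 → 0, b2 → 5; minimax = 0.
Since maximin = minimax = 0, there is a saddle point and the value is 0.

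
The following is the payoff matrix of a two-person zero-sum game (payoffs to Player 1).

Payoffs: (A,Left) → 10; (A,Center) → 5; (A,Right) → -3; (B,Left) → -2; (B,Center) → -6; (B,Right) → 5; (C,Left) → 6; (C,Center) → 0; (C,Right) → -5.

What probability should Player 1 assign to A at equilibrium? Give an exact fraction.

11/19

Row minima: A → -3, B → -6, C → -5; maximin = -3.
Column maxima: Left → 10, Center → 5, Right → 5; minimax = 5.
-3 ≠ 5, so there is no saddle point; optimal play is mixed.
C is strictly dominated by A, so Player 1 never plays it.
Left is strictly dominated by Center (it gives Player 1 strictly more in every row), so Player 2 never plays it.
On the remaining 2×2 (A, B vs Center, Right):
Let Player 1 play A with probability p. Expected payoff against Center: 5p + (-6)(1−p) = 11p − 6; against Right: (-3)p + 5(1−p) = −8p + 5.
Setting these equal: 11p − 6 = −8p + 5 ⇒ 19p = 11 ⇒ p = 11/19, and the value is (11)·(11/19) − 6 = 7/19.
For Player 2: with q = P(Center), equating A's and B's payoffs gives 8q − 3 = −11q + 5 ⇒ q = 8/19.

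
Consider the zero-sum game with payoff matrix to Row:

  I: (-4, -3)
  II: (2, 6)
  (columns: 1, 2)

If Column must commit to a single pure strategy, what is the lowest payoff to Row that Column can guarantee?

Column maxima: 1 → 2, 2 → 6.
The smallest of these is 2.

2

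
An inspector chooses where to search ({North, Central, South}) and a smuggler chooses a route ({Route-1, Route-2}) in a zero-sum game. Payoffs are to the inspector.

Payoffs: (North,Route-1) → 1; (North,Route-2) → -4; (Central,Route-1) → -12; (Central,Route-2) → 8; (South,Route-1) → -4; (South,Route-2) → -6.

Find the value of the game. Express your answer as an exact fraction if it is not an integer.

-8/5

Row minima: North → -4, Central → -12, South → -6; maximin = -4.
Column maxima: Route-1 → 1, Route-2 → 8; minimax = 1.
-4 ≠ 1, so there is no saddle point; optimal play is mixed.
South is strictly dominated by North, so the inspector never plays it.
On the remaining 2×2 (North, Central vs Route-1, Route-2):
Let the inspector play North with probability p. Expected payoff against Route-1: 1p + (-12)(1−p) = 13p − 12; against Route-2: (-4)p + 8(1−p) = −12p + 8.
Setting these equal: 13p − 12 = −12p + 8 ⇒ 25p = 20 ⇒ p = 4/5, and the value is (13)·(4/5) − 12 = -8/5.
For the smuggler: with q = P(Route-1), equating North's and Central's payoffs gives 5q − 4 = −20q + 8 ⇒ q = 12/25.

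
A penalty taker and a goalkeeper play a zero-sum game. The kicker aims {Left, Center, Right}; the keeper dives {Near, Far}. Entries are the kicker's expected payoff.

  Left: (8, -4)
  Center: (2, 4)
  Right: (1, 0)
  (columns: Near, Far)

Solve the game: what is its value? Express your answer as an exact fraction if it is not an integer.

Row minima: Left → -4, Center → 2, Right → 0; maximin = 2.
Column maxima: Near → 8, Far → 4; minimax = 4.
2 ≠ 4, so there is no saddle point; optimal play is mixed.
Right is strictly dominated by Center, so the kicker never plays it.
On the remaining 2×2 (Left, Center vs Near, Far):
Let the kicker play Left with probability p. Expected payoff against Near: 8p + 2(1−p) = 6p + 2; against Far: (-4)p + 4(1−p) = −8p + 4.
Setting these equal: 6p + 2 = −8p + 4 ⇒ 14p = 2 ⇒ p = 1/7, and the value is (6)·(1/7) + 2 = 20/7.
For the keeper: with q = P(Near), equating Left's and Center's payoffs gives 12q − 4 = −2q + 4 ⇒ q = 4/7.

20/7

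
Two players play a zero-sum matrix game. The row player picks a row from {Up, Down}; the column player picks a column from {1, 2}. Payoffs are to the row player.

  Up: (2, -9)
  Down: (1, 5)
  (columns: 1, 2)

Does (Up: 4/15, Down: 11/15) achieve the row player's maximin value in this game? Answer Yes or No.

Yes

Against 1 this mix gives (4/15)·2 + (11/15)·1 = 19/15.
Against 2 this mix gives (4/15)·(-9) + (11/15)·5 = 19/15.
All of the column player's active replies (1, 2) yield 19/15, and no column does worse for the row player. The mix makes the column player indifferent and guarantees 19/15, so it is optimal.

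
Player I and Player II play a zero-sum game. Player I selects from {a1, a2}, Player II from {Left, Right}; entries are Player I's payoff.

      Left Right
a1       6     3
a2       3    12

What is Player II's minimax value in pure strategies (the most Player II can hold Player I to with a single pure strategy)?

6

Column maxima: Left → 6, Right → 12.
The smallest of these is 6.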